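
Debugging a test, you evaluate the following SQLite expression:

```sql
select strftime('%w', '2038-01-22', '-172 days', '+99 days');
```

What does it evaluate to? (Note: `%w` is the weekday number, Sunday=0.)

First apply '-172 days', '+99 days': 2038-01-22 → 2037-11-10.
2037-11-10 is a Tuesday; with Sunday=0 that is 2.

2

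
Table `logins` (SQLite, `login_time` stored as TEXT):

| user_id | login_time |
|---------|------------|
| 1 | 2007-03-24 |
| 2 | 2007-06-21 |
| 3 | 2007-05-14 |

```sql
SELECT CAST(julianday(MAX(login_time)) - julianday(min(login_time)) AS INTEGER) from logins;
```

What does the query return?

89

MIN = 2007-03-24, MAX = 2007-06-21.
7 days remain in March 2007 after the 24th (31 − 24).
April 2007: 30 days.
May 2007: 31 days.
Then 21 days into June 2007.
Total: 7 + 30 + 31 + 21 = 89.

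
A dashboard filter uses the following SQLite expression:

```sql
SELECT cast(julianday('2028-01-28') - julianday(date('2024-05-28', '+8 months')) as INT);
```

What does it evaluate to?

1095

Adding +8 months to 2024-05-28 gives 2025-01-28.
3 days remain in January 2025 after the 28th (31 − 28).
Full months from February 2025 through December 2027 contribute their day counts.
Then 28 days into January 2028.
Total: 3 + 28 + 31 + 30 + 31 + 30 + 31 + 31 + 30 + 31 + 30 + 31 + 31 + 28 + 31 + 30 + 31 + 30 + 31 + 31 + 30 + 31 + 30 + 31 + 31 + 28 + 31 + 30 + 31 + 30 + 31 + 31 + 30 + 31 + 30 + 31 + 28 = 1095.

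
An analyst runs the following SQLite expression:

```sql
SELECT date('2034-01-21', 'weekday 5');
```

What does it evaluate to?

`weekday 5` advances to the next Friday; 2034-01-21 is a Saturday, so it moves forward to 2034-01-27.

2034-01-27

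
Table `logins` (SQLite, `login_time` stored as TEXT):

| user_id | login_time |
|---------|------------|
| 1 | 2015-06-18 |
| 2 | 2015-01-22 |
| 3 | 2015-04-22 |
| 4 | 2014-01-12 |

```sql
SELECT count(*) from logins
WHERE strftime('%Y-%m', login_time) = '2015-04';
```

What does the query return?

Rows with year-month 2015-04: 2015-04-22 → 1.

1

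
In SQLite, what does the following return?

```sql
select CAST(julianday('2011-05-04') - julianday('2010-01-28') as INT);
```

3 days remain in January 2010 after the 28th (31 − 28).
Full months from February 2010 through April 2011 contribute their day counts.
Then 4 days into May 2011.
Total: 3 + 28 + 31 + 30 + 31 + 30 + 31 + 31 + 30 + 31 + 30 + 31 + 31 + 28 + 31 + 30 + 4 = 461.

461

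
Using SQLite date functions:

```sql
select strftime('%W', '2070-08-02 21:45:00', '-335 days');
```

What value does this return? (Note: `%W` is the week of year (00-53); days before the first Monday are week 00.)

First apply '-335 days': 2070-08-02 21:45:00 → 2069-09-01 21:45:00.
2069-09-01 is a Sunday. SQLite's %W counts Mondays since the year started; the result is 34.

34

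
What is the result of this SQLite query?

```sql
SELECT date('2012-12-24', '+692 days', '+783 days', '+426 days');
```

2018-03-09

Applying '+692 days' to 2012-12-24: counting 692 days forward gives 2014-11-16.
Applying '+783 days' to 2014-11-16: counting 783 days forward gives 2017-01-07.
Applying '+426 days' to 2017-01-07: counting 426 days forward gives 2018-03-09.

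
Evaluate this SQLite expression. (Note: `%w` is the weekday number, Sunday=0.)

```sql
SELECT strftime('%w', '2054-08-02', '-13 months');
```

First apply '-13 months': 2054-08-02 → 2053-07-02.
2053-07-02 is a Wednesday; with Sunday=0 that is 3.

3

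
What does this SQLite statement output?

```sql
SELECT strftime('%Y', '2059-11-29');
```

`%Y` extracts the 4-digit year: 2059.

2059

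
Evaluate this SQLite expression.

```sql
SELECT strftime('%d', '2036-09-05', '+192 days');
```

First apply '+192 days': 2036-09-05 → 2037-03-16.
`%d` extracts the 2-digit day of month: 16.

16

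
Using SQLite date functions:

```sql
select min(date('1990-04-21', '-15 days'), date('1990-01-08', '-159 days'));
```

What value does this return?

date('1990-04-21', '-15 days') → 1990-04-06.
date('1990-01-08', '-159 days') → 1989-08-02.
Earlier of the two is 1989-08-02.

1989-08-02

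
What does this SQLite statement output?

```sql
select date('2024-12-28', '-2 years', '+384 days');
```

2024-01-16

Adding -2 years to 2024-12-28 gives 2022-12-28.
Applying '+384 days' to 2022-12-28: counting 384 days forward gives 2024-01-16.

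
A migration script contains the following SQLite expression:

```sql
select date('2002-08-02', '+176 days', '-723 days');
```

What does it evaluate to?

2001-02-01

Applying '+176 days' to 2002-08-02: counting 176 days forward gives 2003-01-25.
Applying '-723 days' to 2003-01-25: counting 723 days back gives 2001-02-01.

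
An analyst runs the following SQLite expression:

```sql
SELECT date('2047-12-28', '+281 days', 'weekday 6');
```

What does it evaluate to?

2048-10-10

Applying '+281 days' to 2047-12-28: counting 281 days forward gives 2048-10-04.
`weekday 6` advances to the next Saturday; 2048-10-04 is a Sunday, so it moves forward to 2048-10-10.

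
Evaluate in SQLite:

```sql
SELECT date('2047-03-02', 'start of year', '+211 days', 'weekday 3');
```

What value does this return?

`start of year` rewinds 2047-03-02 to 2047-01-01.
Applying '+211 days' to 2047-01-01: counting 211 days forward gives 2047-07-31.
`weekday 3` advances to the next Wednesday; 2047-07-31 is already a Wednesday, so it stays at 2047-07-31.

2047-07-31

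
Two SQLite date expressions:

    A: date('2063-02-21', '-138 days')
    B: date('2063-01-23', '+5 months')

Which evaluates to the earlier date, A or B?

A

A = 2062-10-06.
B = 2063-06-23.
A is earlier.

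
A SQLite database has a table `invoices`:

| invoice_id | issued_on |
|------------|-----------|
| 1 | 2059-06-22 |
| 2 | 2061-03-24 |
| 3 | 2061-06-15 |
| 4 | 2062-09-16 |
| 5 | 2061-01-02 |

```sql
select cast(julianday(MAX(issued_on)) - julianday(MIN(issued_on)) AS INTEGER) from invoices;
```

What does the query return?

1182

MIN = 2059-06-22, MAX = 2062-09-16.
8 days remain in June 2059 after the 22nd (30 − 22).
Full months from July 2059 through August 2062 contribute their day counts.
Then 16 days into September 2062.
Total: 8 + 31 + 31 + 30 + 31 + 30 + 31 + 31 + 29 + 31 + 30 + 31 + 30 + 31 + 31 + 30 + 31 + 30 + 31 + 31 + 28 + 31 + 30 + 31 + 30 + 31 + 31 + 30 + 31 + 30 + 31 + 31 + 28 + 31 + 30 + 31 + 30 + 31 + 31 + 16 = 1182.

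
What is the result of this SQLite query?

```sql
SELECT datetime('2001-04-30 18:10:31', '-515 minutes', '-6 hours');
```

515 minutes = 8h 35m; -515 minutes from 2001-04-30 18:10:31 is 2001-04-30 09:35:31.
-6 hours from 2001-04-30 09:35:31 is 2001-04-30 03:35:31.

2001-04-30 03:35:31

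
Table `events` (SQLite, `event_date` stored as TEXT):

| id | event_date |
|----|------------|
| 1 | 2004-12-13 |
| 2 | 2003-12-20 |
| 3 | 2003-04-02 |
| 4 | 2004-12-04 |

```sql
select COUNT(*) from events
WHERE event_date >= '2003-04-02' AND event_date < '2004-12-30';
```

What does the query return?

Rows in [2003-04-02, 2004-12-30): 2004-12-13, 2003-12-20, 2003-04-02, 2004-12-04 → 4 rows.

4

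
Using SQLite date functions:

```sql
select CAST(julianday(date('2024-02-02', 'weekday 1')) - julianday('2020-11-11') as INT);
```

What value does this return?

1181

`weekday 1` advances to the next Monday; 2024-02-02 is a Friday, so it moves forward to 2024-02-05.
19 days remain in November 2020 after the 11th (30 − 11).
Full months from December 2020 through January 2024 contribute their day counts.
Then 5 days into February 2024.
Total: 19 + 31 + 31 + 28 + 31 + 30 + 31 + 30 + 31 + 31 + 30 + 31 + 30 + 31 + 31 + 28 + 31 + 30 + 31 + 30 + 31 + 31 + 30 + 31 + 30 + 31 + 31 + 28 + 31 + 30 + 31 + 30 + 31 + 31 + 30 + 31 + 30 + 31 + 31 + 5 = 1181.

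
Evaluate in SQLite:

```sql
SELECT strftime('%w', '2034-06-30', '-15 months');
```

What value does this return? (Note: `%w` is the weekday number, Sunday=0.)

First apply '-15 months': 2034-06-30 → 2033-03-30.
2033-03-30 is a Wednesday; with Sunday=0 that is 3.

3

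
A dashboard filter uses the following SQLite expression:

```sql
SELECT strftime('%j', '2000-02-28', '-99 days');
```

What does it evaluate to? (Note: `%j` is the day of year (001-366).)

First apply '-99 days': 2000-02-28 → 1999-11-21.
Day-of-year for 1999-11-21: days since 1999-01-01 inclusive = 325, zero-padded to 325.

325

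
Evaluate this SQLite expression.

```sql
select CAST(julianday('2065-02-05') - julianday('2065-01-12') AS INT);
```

24

19 days remain in January 2065 after the 12th (31 − 12).
Then 5 days into February 2065.
Total: 19 + 5 = 24.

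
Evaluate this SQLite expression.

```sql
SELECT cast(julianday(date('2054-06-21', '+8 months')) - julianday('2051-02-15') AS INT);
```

1467

Adding +8 months to 2054-06-21 gives 2055-02-21.
13 days remain in February 2051 after the 15th (28 − 15).
Full months from March 2051 through January 2055 contribute their day counts.
Then 21 days into February 2055.
Total: 13 + 31 + 30 + 31 + 30 + 31 + 31 + 30 + 31 + 30 + 31 + 31 + 29 + 31 + 30 + 31 + 30 + 31 + 31 + 30 + 31 + 30 + 31 + 31 + 28 + 31 + 30 + 31 + 30 + 31 + 31 + 30 + 31 + 30 + 31 + 31 + 28 + 31 + 30 + 31 + 30 + 31 + 31 + 30 + 31 + 30 + 31 + 31 + 21 = 1467.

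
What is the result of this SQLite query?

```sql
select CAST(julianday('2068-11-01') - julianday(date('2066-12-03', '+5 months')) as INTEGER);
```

Adding +5 months to 2066-12-03 gives 2067-05-03.
28 days remain in May 2067 after the 3rd (31 − 3).
Full months from June 2067 through October 2068 contribute their day counts.
Then 1 day into November 2068.
Total: 28 + 30 + 31 + 31 + 30 + 31 + 30 + 31 + 31 + 29 + 31 + 30 + 31 + 30 + 31 + 31 + 30 + 31 + 1 = 548.

548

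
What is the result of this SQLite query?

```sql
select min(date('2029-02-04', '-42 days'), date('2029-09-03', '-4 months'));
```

2028-12-24

date('2029-02-04', '-42 days') → 2028-12-24.
date('2029-09-03', '-4 months') → 2029-05-03.
Earlier of the two is 2028-12-24.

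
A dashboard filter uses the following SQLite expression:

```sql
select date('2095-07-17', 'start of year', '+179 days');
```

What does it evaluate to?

2095-06-29

`start of year` rewinds 2095-07-17 to 2095-01-01.
Applying '+179 days' to 2095-01-01: counting 179 days forward gives 2095-06-29.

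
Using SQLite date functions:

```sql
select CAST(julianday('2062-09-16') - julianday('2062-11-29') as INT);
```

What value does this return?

14 days remain in September 2062 after the 16th (30 − 16).
October 2062: 31 days.
Then 29 days into November 2062.
Total: 14 + 31 + 29 = 74.
The subtraction is earlier − later, so the result is −74 → -74.

-74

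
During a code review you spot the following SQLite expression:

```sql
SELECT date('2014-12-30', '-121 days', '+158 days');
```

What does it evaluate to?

Applying '-121 days' to 2014-12-30: counting 121 days back gives 2014-08-31.
Applying '+158 days' to 2014-08-31: counting 158 days forward gives 2015-02-05.

2015-02-05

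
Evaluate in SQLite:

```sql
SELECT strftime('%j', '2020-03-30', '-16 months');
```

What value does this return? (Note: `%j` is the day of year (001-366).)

334

First apply '-16 months': 2020-03-30 → 2018-11-30.
Day-of-year for 2018-11-30: days since 2018-01-01 inclusive = 334, zero-padded to 334.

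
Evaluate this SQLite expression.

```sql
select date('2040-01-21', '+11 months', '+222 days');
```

2041-07-31

Adding +11 months to 2040-01-21 gives 2040-12-21.
Applying '+222 days' to 2040-12-21: counting 222 days forward gives 2041-07-31.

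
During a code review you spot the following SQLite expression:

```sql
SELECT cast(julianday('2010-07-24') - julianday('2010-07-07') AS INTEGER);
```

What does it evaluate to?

Both dates are in July 2010: 24 − 7 = 17.

17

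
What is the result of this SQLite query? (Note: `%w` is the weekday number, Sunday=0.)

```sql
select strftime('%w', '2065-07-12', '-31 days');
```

First apply '-31 days': 2065-07-12 → 2065-06-11.
2065-06-11 is a Thursday; with Sunday=0 that is 4.

4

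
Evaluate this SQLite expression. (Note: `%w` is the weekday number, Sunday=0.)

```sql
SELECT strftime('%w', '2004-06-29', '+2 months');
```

First apply '+2 months': 2004-06-29 → 2004-08-29.
2004-08-29 is a Sunday; with Sunday=0 that is 0.

0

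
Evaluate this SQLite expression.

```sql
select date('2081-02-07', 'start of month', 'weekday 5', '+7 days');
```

`start of month` rewinds 2081-02-07 to 2081-02-01.
`weekday 5` advances to the next Friday; 2081-02-01 is a Saturday, so it moves forward to 2081-02-07.
Advancing 7 more days within February lands on 2081-02-14.

2081-02-14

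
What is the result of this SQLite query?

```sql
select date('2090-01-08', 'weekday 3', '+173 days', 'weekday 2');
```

2090-07-04

`weekday 3` advances to the next Wednesday; 2090-01-08 is a Sunday, so it moves forward to 2090-01-11.
Applying '+173 days' to 2090-01-11: counting 173 days forward gives 2090-07-03.
`weekday 2` advances to the next Tuesday; 2090-07-03 is a Monday, so it moves forward to 2090-07-04.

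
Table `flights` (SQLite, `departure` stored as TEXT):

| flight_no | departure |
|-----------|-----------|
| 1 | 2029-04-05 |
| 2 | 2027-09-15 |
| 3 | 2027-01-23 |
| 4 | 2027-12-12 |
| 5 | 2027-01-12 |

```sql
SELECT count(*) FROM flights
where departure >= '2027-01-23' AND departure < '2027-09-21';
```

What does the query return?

2

Rows in [2027-01-23, 2027-09-21): 2027-09-15, 2027-01-23 → 2 rows.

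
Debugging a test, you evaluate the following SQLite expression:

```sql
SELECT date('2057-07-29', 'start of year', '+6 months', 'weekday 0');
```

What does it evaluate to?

2057-07-01

`start of year` rewinds 2057-07-29 to 2057-01-01.
Adding +6 months to 2057-01-01 gives 2057-07-01.
`weekday 0` advances to the next Sunday; 2057-07-01 is already a Sunday, so it stays at 2057-07-01.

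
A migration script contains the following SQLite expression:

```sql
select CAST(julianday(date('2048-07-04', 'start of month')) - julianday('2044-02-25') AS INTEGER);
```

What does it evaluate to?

`start of month` rewinds 2048-07-04 to 2048-07-01.
4 days remain in February 2044 after the 25th (29 − 25).
Full months from March 2044 through June 2048 contribute their day counts.
Then 1 day into July 2048.
Total: 4 + 31 + 30 + 31 + 30 + 31 + 31 + 30 + 31 + 30 + 31 + 31 + 28 + 31 + 30 + 31 + 30 + 31 + 31 + 30 + 31 + 30 + 31 + 31 + 28 + 31 + 30 + 31 + 30 + 31 + 31 + 30 + 31 + 30 + 31 + 31 + 28 + 31 + 30 + 31 + 30 + 31 + 31 + 30 + 31 + 30 + 31 + 31 + 29 + 31 + 30 + 31 + 30 + 1 = 1588.

1588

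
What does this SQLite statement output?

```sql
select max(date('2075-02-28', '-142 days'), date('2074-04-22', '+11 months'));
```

date('2075-02-28', '-142 days') → 2074-10-09.
date('2074-04-22', '+11 months') → 2075-03-22.
Later of the two is 2075-03-22.

2075-03-22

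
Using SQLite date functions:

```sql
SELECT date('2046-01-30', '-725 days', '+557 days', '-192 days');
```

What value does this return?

2045-02-04

Applying '-725 days' to 2046-01-30: counting 725 days back gives 2044-02-05.
Applying '+557 days' to 2044-02-05: counting 557 days forward gives 2045-08-15.
Applying '-192 days' to 2045-08-15: counting 192 days back gives 2045-02-04.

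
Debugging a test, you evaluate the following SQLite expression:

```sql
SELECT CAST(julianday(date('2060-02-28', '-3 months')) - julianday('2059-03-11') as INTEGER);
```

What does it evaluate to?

262

Adding -3 months to 2060-02-28 gives 2059-11-28.
20 days remain in March 2059 after the 11th (31 − 11).
Full months from April 2059 through October 2059 contribute their day counts.
Then 28 days into November 2059.
Total: 20 + 30 + 31 + 30 + 31 + 31 + 30 + 31 + 28 = 262.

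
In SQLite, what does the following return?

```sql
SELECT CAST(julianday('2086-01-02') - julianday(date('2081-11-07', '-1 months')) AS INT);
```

Adding -1 month to 2081-11-07 gives 2081-10-07.
24 days remain in October 2081 after the 7th (31 − 7).
Full months from November 2081 through December 2085 contribute their day counts.
Then 2 days into January 2086.
Total: 24 + 30 + 31 + 31 + 28 + 31 + 30 + 31 + 30 + 31 + 31 + 30 + 31 + 30 + 31 + 31 + 28 + 31 + 30 + 31 + 30 + 31 + 31 + 30 + 31 + 30 + 31 + 31 + 29 + 31 + 30 + 31 + 30 + 31 + 31 + 30 + 31 + 30 + 31 + 31 + 28 + 31 + 30 + 31 + 30 + 31 + 31 + 30 + 31 + 30 + 31 + 2 = 1548.

1548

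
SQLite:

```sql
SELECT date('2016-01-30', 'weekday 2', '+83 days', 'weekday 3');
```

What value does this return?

2016-04-27

`weekday 2` advances to the next Tuesday; 2016-01-30 is a Saturday, so it moves forward to 2016-02-02.
Applying '+83 days' to 2016-02-02: counting 83 days forward gives 2016-04-25.
`weekday 3` advances to the next Wednesday; 2016-04-25 is a Monday, so it moves forward to 2016-04-27.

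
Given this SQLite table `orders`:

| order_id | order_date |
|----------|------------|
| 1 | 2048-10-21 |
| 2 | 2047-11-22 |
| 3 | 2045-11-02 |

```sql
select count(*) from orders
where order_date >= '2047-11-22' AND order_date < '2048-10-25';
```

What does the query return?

Rows in [2047-11-22, 2048-10-25): 2048-10-21, 2047-11-22 → 2 rows.

2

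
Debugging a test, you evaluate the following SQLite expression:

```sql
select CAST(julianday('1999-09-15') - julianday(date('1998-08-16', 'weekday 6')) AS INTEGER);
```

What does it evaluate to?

389

`weekday 6` advances to the next Saturday; 1998-08-16 is a Sunday, so it moves forward to 1998-08-22.
9 days remain in August 1998 after the 22nd (31 − 22).
Full months from September 1998 through August 1999 contribute their day counts.
Then 15 days into September 1999.
Total: 9 + 30 + 31 + 30 + 31 + 31 + 28 + 31 + 30 + 31 + 30 + 31 + 31 + 15 = 389.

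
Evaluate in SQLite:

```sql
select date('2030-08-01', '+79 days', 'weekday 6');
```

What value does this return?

2030-10-19

Applying '+79 days' to 2030-08-01: counting 79 days forward gives 2030-10-19.
`weekday 6` advances to the next Saturday; 2030-10-19 is already a Saturday, so it stays at 2030-10-19.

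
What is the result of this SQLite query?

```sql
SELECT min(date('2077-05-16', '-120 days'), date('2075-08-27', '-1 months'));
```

2075-07-27

date('2077-05-16', '-120 days') → 2077-01-16.
date('2075-08-27', '-1 months') → 2075-07-27.
Earlier of the two is 2075-07-27.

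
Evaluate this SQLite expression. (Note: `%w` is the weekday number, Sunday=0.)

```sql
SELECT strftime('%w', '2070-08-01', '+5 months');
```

First apply '+5 months': 2070-08-01 → 2071-01-01.
2071-01-01 is a Thursday; with Sunday=0 that is 4.

4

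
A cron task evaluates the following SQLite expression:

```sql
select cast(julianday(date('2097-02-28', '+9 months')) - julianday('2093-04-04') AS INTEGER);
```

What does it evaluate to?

Adding +9 months to 2097-02-28 gives 2097-11-28.
26 days remain in April 2093 after the 4th (30 − 4).
Full months from May 2093 through October 2097 contribute their day counts.
Then 28 days into November 2097.
Total: 26 + 31 + 30 + 31 + 31 + 30 + 31 + 30 + 31 + 31 + 28 + 31 + 30 + 31 + 30 + 31 + 31 + 30 + 31 + 30 + 31 + 31 + 28 + 31 + 30 + 31 + 30 + 31 + 31 + 30 + 31 + 30 + 31 + 31 + 29 + 31 + 30 + 31 + 30 + 31 + 31 + 30 + 31 + 30 + 31 + 31 + 28 + 31 + 30 + 31 + 30 + 31 + 31 + 30 + 31 + 28 = 1699.

1699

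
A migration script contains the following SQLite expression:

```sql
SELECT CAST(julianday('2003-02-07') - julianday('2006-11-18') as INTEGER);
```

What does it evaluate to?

-1380

21 days remain in February 2003 after the 7th (28 − 7).
Full months from March 2003 through October 2006 contribute their day counts.
Then 18 days into November 2006.
Total: 21 + 31 + 30 + 31 + 30 + 31 + 31 + 30 + 31 + 30 + 31 + 31 + 29 + 31 + 30 + 31 + 30 + 31 + 31 + 30 + 31 + 30 + 31 + 31 + 28 + 31 + 30 + 31 + 30 + 31 + 31 + 30 + 31 + 30 + 31 + 31 + 28 + 31 + 30 + 31 + 30 + 31 + 31 + 30 + 31 + 18 = 1380.
The subtraction is earlier − later, so the result is −1380 → -1380.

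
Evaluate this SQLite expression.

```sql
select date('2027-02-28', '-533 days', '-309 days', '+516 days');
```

2026-04-08

Applying '-533 days' to 2027-02-28: counting 533 days back gives 2025-09-13.
Applying '-309 days' to 2025-09-13: counting 309 days back gives 2024-11-08.
Applying '+516 days' to 2024-11-08: counting 516 days forward gives 2026-04-08.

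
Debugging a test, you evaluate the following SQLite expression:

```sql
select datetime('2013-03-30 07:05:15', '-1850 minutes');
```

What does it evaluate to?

1850 minutes = 30h 50m; -1850 minutes from 2013-03-30 07:05:15 is 2013-03-29 00:15:15 (crosses midnight).

2013-03-29 00:15:15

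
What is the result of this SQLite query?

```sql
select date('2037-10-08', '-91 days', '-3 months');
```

Applying '-91 days' to 2037-10-08: counting 91 days back gives 2037-07-09.
Adding -3 months to 2037-07-09 gives 2037-04-09.

2037-04-09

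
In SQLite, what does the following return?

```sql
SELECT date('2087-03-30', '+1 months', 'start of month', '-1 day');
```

Adding +1 month to 2087-03-30 gives 2087-04-30.
`start of month` rewinds 2087-04-30 to 2087-04-01.
Going back 1 day from 2087-04-01 reaches 2087-03-31 (last day of March, 31 days).

2087-03-31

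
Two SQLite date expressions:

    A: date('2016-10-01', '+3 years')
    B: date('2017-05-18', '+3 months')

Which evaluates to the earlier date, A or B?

A = 2019-10-01.
B = 2017-08-18.
B is earlier.

B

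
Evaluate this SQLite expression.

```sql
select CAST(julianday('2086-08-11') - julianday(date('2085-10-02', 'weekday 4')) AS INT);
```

`weekday 4` advances to the next Thursday; 2085-10-02 is a Tuesday, so it moves forward to 2085-10-04.
27 days remain in October 2085 after the 4th (31 − 4).
Full months from November 2085 through July 2086 contribute their day counts.
Then 11 days into August 2086.
Total: 27 + 30 + 31 + 31 + 28 + 31 + 30 + 31 + 30 + 31 + 11 = 311.

311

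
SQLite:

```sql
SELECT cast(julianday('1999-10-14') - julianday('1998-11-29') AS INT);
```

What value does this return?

1 day remains in November 1998 after the 29th (30 − 29).
Full months from December 1998 through September 1999 contribute their day counts.
Then 14 days into October 1999.
Total: 1 + 31 + 31 + 28 + 31 + 30 + 31 + 30 + 31 + 31 + 30 + 14 = 319.

319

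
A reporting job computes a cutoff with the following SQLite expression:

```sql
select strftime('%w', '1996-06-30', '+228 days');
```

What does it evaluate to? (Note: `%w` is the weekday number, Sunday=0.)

4

First apply '+228 days': 1996-06-30 → 1997-02-13.
1997-02-13 is a Thursday; with Sunday=0 that is 4.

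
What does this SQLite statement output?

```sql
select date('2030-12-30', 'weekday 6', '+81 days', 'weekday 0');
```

`weekday 6` advances to the next Saturday; 2030-12-30 is a Monday, so it moves forward to 2031-01-04.
Applying '+81 days' to 2031-01-04: counting 81 days forward gives 2031-03-26.
`weekday 0` advances to the next Sunday; 2031-03-26 is a Wednesday, so it moves forward to 2031-03-30.

2031-03-30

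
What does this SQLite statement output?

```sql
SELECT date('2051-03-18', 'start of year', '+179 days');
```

`start of year` rewinds 2051-03-18 to 2051-01-01.
Applying '+179 days' to 2051-01-01: counting 179 days forward gives 2051-06-29.

2051-06-29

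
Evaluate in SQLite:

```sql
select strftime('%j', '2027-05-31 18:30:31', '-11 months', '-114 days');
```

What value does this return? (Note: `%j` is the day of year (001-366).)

068

First apply '-11 months', '-114 days': 2027-05-31 18:30:31 → 2026-03-09 18:30:31.
Day-of-year for 2026-03-09: days since 2026-01-01 inclusive = 68, zero-padded to 068.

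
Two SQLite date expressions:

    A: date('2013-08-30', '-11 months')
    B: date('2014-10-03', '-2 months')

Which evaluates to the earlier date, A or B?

A = 2012-09-30.
B = 2014-08-03.
A is earlier.

A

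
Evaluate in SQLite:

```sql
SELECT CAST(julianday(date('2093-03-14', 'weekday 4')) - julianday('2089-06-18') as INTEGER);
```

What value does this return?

1370

`weekday 4` advances to the next Thursday; 2093-03-14 is a Saturday, so it moves forward to 2093-03-19.
12 days remain in June 2089 after the 18th (30 − 18).
Full months from July 2089 through February 2093 contribute their day counts.
Then 19 days into March 2093.
Total: 12 + 31 + 31 + 30 + 31 + 30 + 31 + 31 + 28 + 31 + 30 + 31 + 30 + 31 + 31 + 30 + 31 + 30 + 31 + 31 + 28 + 31 + 30 + 31 + 30 + 31 + 31 + 30 + 31 + 30 + 31 + 31 + 29 + 31 + 30 + 31 + 30 + 31 + 31 + 30 + 31 + 30 + 31 + 31 + 28 + 19 = 1370.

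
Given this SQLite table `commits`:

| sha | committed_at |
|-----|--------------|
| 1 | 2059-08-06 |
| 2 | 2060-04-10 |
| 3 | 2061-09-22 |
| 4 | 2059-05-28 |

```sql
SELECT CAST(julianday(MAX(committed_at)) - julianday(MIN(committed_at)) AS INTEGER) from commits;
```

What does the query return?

848

MIN = 2059-05-28, MAX = 2061-09-22.
3 days remain in May 2059 after the 28th (31 − 28).
Full months from June 2059 through August 2061 contribute their day counts.
Then 22 days into September 2061.
Total: 3 + 30 + 31 + 31 + 30 + 31 + 30 + 31 + 31 + 29 + 31 + 30 + 31 + 30 + 31 + 31 + 30 + 31 + 30 + 31 + 31 + 28 + 31 + 30 + 31 + 30 + 31 + 31 + 22 = 848.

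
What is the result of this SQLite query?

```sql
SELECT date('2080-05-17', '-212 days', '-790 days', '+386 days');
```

Applying '-212 days' to 2080-05-17: counting 212 days back gives 2079-10-18.
Applying '-790 days' to 2079-10-18: counting 790 days back gives 2077-08-19.
Applying '+386 days' to 2077-08-19: counting 386 days forward gives 2078-09-09.

2078-09-09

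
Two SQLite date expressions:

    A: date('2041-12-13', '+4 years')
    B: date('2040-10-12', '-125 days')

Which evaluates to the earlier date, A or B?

B

A = 2045-12-13.
B = 2040-06-09.
B is earlier.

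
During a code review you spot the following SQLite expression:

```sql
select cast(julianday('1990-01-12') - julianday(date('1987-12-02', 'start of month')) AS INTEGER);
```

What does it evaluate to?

773

`start of month` rewinds 1987-12-02 to 1987-12-01.
30 days remain in December 1987 after the 1st (31 − 1).
Full months from January 1988 through December 1989 contribute their day counts.
Then 12 days into January 1990.
Total: 30 + 31 + 29 + 31 + 30 + 31 + 30 + 31 + 31 + 30 + 31 + 30 + 31 + 31 + 28 + 31 + 30 + 31 + 30 + 31 + 31 + 30 + 31 + 30 + 31 + 12 = 773.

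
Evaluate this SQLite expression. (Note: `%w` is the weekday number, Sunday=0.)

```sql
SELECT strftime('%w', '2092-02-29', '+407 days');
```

6

First apply '+407 days': 2092-02-29 → 2093-04-11.
2093-04-11 is a Saturday; with Sunday=0 that is 6.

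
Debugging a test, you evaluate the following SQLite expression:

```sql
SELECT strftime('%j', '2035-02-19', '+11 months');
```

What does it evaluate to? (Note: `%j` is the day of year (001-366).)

019

First apply '+11 months': 2035-02-19 → 2036-01-19.
Day-of-year for 2036-01-19: days since 2036-01-01 inclusive = 19, zero-padded to 019.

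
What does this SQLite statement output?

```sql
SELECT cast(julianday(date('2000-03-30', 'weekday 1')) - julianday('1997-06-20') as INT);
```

`weekday 1` advances to the next Monday; 2000-03-30 is a Thursday, so it moves forward to 2000-04-03.
10 days remain in June 1997 after the 20th (30 − 20).
Full months from July 1997 through March 2000 contribute their day counts.
Then 3 days into April 2000.
Total: 10 + 31 + 31 + 30 + 31 + 30 + 31 + 31 + 28 + 31 + 30 + 31 + 30 + 31 + 31 + 30 + 31 + 30 + 31 + 31 + 28 + 31 + 30 + 31 + 30 + 31 + 31 + 30 + 31 + 30 + 31 + 31 + 29 + 31 + 3 = 1018.

1018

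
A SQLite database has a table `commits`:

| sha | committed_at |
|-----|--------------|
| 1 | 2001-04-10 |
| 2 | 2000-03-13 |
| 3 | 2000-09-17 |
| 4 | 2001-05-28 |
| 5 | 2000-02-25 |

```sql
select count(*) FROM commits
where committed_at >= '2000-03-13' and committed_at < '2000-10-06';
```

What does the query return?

2

Rows in [2000-03-13, 2000-10-06): 2000-03-13, 2000-09-17 → 2 rows.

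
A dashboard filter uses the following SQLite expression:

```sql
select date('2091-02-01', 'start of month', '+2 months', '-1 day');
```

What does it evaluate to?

`start of month` rewinds 2091-02-01 to 2091-02-01.
Adding +2 months to 2091-02-01 gives 2091-04-01.
Going back 1 day from 2091-04-01 reaches 2091-03-31 (last day of March, 31 days).

2091-03-31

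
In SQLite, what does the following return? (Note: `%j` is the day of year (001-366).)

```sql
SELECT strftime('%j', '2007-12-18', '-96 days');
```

256

First apply '-96 days': 2007-12-18 → 2007-09-13.
Day-of-year for 2007-09-13: days since 2007-01-01 inclusive = 256, zero-padded to 256.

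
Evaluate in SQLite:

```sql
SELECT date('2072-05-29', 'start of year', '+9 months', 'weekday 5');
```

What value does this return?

2072-10-07

`start of year` rewinds 2072-05-29 to 2072-01-01.
Adding +9 months to 2072-01-01 gives 2072-10-01.
`weekday 5` advances to the next Friday; 2072-10-01 is a Saturday, so it moves forward to 2072-10-07.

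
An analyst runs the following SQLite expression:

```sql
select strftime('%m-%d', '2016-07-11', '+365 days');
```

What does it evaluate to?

First apply '+365 days': 2016-07-11 → 2017-07-11.
`%m-%d` extracts the month-day: 07-11.

07-11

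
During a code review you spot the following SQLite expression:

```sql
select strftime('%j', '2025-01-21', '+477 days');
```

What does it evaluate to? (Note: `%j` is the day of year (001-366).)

133

First apply '+477 days': 2025-01-21 → 2026-05-13.
Day-of-year for 2026-05-13: days since 2026-01-01 inclusive = 133, zero-padded to 133.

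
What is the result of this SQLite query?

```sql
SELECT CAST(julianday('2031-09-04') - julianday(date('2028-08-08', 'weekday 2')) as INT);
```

1122

`weekday 2` advances to the next Tuesday; 2028-08-08 is already a Tuesday, so it stays at 2028-08-08.
23 days remain in August 2028 after the 8th (31 − 8).
Full months from September 2028 through August 2031 contribute their day counts.
Then 4 days into September 2031.
Total: 23 + 30 + 31 + 30 + 31 + 31 + 28 + 31 + 30 + 31 + 30 + 31 + 31 + 30 + 31 + 30 + 31 + 31 + 28 + 31 + 30 + 31 + 30 + 31 + 31 + 30 + 31 + 30 + 31 + 31 + 28 + 31 + 30 + 31 + 30 + 31 + 31 + 4 = 1122.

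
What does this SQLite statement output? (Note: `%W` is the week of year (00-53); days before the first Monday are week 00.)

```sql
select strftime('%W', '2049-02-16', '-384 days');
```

First apply '-384 days': 2049-02-16 → 2048-01-29.
2048-01-29 is a Wednesday. SQLite's %W counts Mondays since the year started; the result is 04.

04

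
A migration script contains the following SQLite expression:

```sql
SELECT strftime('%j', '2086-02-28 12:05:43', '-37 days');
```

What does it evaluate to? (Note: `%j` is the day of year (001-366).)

022

First apply '-37 days': 2086-02-28 12:05:43 → 2086-01-22 12:05:43.
Day-of-year for 2086-01-22: days since 2086-01-01 inclusive = 22, zero-padded to 022.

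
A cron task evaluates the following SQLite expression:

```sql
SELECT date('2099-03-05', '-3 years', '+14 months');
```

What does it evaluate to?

2097-05-05

Adding -3 years to 2099-03-05 gives 2096-03-05.
Adding +14 months to 2096-03-05 gives 2097-05-05.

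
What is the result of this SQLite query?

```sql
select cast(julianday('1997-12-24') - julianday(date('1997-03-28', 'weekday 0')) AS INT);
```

269

`weekday 0` advances to the next Sunday; 1997-03-28 is a Friday, so it moves forward to 1997-03-30.
1 day remains in March 1997 after the 30th (31 − 30).
Full months from April 1997 through November 1997 contribute their day counts.
Then 24 days into December 1997.
Total: 1 + 30 + 31 + 30 + 31 + 31 + 30 + 31 + 30 + 24 = 269.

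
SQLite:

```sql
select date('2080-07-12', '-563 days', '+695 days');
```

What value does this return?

Applying '-563 days' to 2080-07-12: counting 563 days back gives 2078-12-27.
Applying '+695 days' to 2078-12-27: counting 695 days forward gives 2080-11-21.

2080-11-21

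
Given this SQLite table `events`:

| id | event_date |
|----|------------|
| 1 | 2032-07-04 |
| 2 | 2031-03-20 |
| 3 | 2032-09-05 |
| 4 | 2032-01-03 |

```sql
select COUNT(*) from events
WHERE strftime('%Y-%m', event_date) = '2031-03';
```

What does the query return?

Rows with year-month 2031-03: 2031-03-20 → 1.

1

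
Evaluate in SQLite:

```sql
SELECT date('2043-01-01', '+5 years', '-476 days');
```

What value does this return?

Adding +5 years to 2043-01-01 gives 2048-01-01.
Applying '-476 days' to 2048-01-01: counting 476 days back gives 2046-09-12.

2046-09-12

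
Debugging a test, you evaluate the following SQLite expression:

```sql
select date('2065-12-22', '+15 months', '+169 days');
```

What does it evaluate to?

Adding +15 months to 2065-12-22 gives 2067-03-22.
Applying '+169 days' to 2067-03-22: counting 169 days forward gives 2067-09-07.

2067-09-07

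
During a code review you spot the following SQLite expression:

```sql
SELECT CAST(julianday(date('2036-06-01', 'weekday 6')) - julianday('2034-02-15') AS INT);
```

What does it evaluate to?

`weekday 6` advances to the next Saturday; 2036-06-01 is a Sunday, so it moves forward to 2036-06-07.
13 days remain in February 2034 after the 15th (28 − 15).
Full months from March 2034 through May 2036 contribute their day counts.
Then 7 days into June 2036.
Total: 13 + 31 + 30 + 31 + 30 + 31 + 31 + 30 + 31 + 30 + 31 + 31 + 28 + 31 + 30 + 31 + 30 + 31 + 31 + 30 + 31 + 30 + 31 + 31 + 29 + 31 + 30 + 31 + 7 = 843.

843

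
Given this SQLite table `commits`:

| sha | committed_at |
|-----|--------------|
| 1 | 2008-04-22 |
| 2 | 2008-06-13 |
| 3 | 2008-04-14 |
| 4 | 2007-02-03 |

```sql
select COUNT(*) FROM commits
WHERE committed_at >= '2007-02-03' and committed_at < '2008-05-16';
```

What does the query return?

Rows in [2007-02-03, 2008-05-16): 2008-04-22, 2008-04-14, 2007-02-03 → 3 rows.

3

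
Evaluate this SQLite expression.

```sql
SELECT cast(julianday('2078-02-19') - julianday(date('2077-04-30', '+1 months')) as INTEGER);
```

Adding +1 month to 2077-04-30 gives 2077-05-30.
1 day remains in May 2077 after the 30th (31 − 30).
Full months from June 2077 through January 2078 contribute their day counts.
Then 19 days into February 2078.
Total: 1 + 30 + 31 + 31 + 30 + 31 + 30 + 31 + 31 + 19 = 265.

265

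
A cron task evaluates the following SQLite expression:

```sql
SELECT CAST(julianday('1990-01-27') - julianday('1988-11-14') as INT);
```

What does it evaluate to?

439

16 days remain in November 1988 after the 14th (30 − 14).
Full months from December 1988 through December 1989 contribute their day counts.
Then 27 days into January 1990.
Total: 16 + 31 + 31 + 28 + 31 + 30 + 31 + 30 + 31 + 31 + 30 + 31 + 30 + 31 + 27 = 439.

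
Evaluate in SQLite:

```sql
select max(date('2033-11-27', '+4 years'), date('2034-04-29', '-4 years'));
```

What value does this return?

date('2033-11-27', '+4 years') → 2037-11-27.
date('2034-04-29', '-4 years') → 2030-04-29.
Later of the two is 2037-11-27.

2037-11-27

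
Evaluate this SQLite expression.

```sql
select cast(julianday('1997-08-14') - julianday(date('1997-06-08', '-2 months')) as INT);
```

128

Adding -2 months to 1997-06-08 gives 1997-04-08.
22 days remain in April 1997 after the 8th (30 − 8).
May 1997: 31 days.
June 1997: 30 days.
July 1997: 31 days.
Then 14 days into August 1997.
Total: 22 + 31 + 30 + 31 + 14 = 128.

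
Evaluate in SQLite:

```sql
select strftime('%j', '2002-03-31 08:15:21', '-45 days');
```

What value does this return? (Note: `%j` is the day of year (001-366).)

045

First apply '-45 days': 2002-03-31 08:15:21 → 2002-02-14 08:15:21.
Day-of-year for 2002-02-14: days since 2002-01-01 inclusive = 45, zero-padded to 045.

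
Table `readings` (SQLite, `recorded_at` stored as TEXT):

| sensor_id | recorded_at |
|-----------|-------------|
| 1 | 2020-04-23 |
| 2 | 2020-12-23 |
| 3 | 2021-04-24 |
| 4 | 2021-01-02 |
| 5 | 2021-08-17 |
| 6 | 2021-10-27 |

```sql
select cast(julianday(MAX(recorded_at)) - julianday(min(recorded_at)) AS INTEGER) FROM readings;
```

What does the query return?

MIN = 2020-04-23, MAX = 2021-10-27.
7 days remain in April 2020 after the 23rd (30 − 23).
Full months from May 2020 through September 2021 contribute their day counts.
Then 27 days into October 2021.
Total: 7 + 31 + 30 + 31 + 31 + 30 + 31 + 30 + 31 + 31 + 28 + 31 + 30 + 31 + 30 + 31 + 31 + 30 + 27 = 552.

552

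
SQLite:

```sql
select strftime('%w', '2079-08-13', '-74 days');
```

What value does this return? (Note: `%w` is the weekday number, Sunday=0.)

First apply '-74 days': 2079-08-13 → 2079-05-31.
2079-05-31 is a Wednesday; with Sunday=0 that is 3.

3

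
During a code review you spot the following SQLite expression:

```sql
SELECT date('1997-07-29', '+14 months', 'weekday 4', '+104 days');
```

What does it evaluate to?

Adding +14 months to 1997-07-29 gives 1998-09-29.
`weekday 4` advances to the next Thursday; 1998-09-29 is a Tuesday, so it moves forward to 1998-10-01.
Applying '+104 days' to 1998-10-01: counting 104 days forward gives 1999-01-13.

1999-01-13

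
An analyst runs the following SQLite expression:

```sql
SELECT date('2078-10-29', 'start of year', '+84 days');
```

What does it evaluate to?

`start of year` rewinds 2078-10-29 to 2078-01-01.
Applying '+84 days' to 2078-01-01: counting 84 days forward gives 2078-03-26.

2078-03-26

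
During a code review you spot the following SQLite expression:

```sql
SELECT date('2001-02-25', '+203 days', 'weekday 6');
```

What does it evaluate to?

Applying '+203 days' to 2001-02-25: counting 203 days forward gives 2001-09-16.
`weekday 6` advances to the next Saturday; 2001-09-16 is a Sunday, so it moves forward to 2001-09-22.

2001-09-22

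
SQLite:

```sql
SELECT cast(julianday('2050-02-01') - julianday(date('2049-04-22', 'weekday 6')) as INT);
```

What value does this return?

`weekday 6` advances to the next Saturday; 2049-04-22 is a Thursday, so it moves forward to 2049-04-24.
6 days remain in April 2049 after the 24th (30 − 24).
Full months from May 2049 through January 2050 contribute their day counts.
Then 1 day into February 2050.
Total: 6 + 31 + 30 + 31 + 31 + 30 + 31 + 30 + 31 + 31 + 1 = 283.

283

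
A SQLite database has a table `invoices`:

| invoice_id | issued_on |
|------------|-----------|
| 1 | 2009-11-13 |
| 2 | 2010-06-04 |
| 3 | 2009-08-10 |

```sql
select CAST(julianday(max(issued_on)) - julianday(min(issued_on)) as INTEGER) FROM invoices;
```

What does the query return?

298

MIN = 2009-08-10, MAX = 2010-06-04.
21 days remain in August 2009 after the 10th (31 − 10).
Full months from September 2009 through May 2010 contribute their day counts.
Then 4 days into June 2010.
Total: 21 + 30 + 31 + 30 + 31 + 31 + 28 + 31 + 30 + 31 + 4 = 298.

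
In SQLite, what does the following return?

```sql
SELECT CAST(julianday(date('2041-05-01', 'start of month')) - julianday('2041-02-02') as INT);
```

88

`start of month` rewinds 2041-05-01 to 2041-05-01.
26 days remain in February 2041 after the 2nd (28 − 2).
March 2041: 31 days.
April 2041: 30 days.
Then 1 day into May 2041.
Total: 26 + 31 + 30 + 1 = 88.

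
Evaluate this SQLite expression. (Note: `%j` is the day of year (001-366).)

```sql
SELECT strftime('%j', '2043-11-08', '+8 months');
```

First apply '+8 months': 2043-11-08 → 2044-07-08.
Day-of-year for 2044-07-08: days since 2044-01-01 inclusive = 190, zero-padded to 190.

190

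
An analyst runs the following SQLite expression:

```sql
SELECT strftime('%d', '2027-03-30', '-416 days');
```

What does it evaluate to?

First apply '-416 days': 2027-03-30 → 2026-02-07.
`%d` extracts the 2-digit day of month: 07.

07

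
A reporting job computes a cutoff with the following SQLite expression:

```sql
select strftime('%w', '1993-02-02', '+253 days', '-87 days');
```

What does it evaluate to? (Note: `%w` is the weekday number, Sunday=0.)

0

First apply '+253 days', '-87 days': 1993-02-02 → 1993-07-18.
1993-07-18 is a Sunday; with Sunday=0 that is 0.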